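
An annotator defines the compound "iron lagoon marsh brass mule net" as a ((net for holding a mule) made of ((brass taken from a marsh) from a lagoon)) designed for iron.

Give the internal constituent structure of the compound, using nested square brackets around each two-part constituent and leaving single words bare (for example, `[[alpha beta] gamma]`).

[iron [[lagoon [marsh brass]] [mule net]]]

At the top level: head "net" (specifically "lagoon marsh brass mule net"); modifier "iron".
Within "lagoon marsh brass mule net", the head is "net" (specifically "mule net") and the modifier is "lagoon marsh brass".
Within "lagoon marsh brass", the head is "brass" (specifically "marsh brass") and the modifier is "lagoon".
Within "marsh brass", the head is "brass" and the modifier is "marsh".
Within "mule net", the head is "net" and the modifier is "mule".
Assembled: [iron [[lagoon [marsh brass]] [mule net]]].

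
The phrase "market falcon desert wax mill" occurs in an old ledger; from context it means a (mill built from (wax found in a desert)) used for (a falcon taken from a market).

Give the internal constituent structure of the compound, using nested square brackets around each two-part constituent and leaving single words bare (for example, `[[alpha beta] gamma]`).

[[market falcon] [[desert wax] mill]]

Whole compound: head "mill" (specifically "desert wax mill"), modifier "market falcon".
Inside "market falcon": head "falcon", modifier "market".
Inside "desert wax mill": head "mill", modifier "desert wax".
Inside "desert wax": head "wax", modifier "desert".
Putting it together: [[market falcon] [[desert wax] mill]].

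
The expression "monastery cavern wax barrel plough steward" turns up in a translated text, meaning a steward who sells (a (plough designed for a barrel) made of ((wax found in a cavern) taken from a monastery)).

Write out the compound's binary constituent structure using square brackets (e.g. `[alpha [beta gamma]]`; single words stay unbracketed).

At the top level: head "steward"; modifier "monastery cavern wax barrel plough".
"monastery cavern wax barrel plough" → head "plough" (specifically "barrel plough"), modifier "monastery cavern wax".
"monastery cavern wax" → head "wax" (specifically "cavern wax"), modifier "monastery".
"cavern wax" → head "wax", modifier "cavern".
"barrel plough" → head "plough", modifier "barrel".
Assembled: [[[monastery [cavern wax]] [barrel plough]] steward].

[[[monastery [cavern wax]] [barrel plough]] steward]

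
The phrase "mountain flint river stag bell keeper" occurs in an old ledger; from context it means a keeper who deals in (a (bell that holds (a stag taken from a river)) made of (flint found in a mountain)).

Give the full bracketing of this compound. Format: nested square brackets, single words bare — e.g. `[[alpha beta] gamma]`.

[[[mountain flint] [[river stag] bell]] keeper]

Overall it is a kind of keeper; the modifier is "mountain flint river stag bell".
"mountain flint river stag bell" → head "bell" (specifically "river stag bell"), modifier "mountain flint".
"mountain flint" → head "flint", modifier "mountain".
"river stag bell" → head "bell", modifier "river stag".
"river stag" → head "stag", modifier "river".
Assembled: [[[mountain flint] [[river stag] bell]] keeper].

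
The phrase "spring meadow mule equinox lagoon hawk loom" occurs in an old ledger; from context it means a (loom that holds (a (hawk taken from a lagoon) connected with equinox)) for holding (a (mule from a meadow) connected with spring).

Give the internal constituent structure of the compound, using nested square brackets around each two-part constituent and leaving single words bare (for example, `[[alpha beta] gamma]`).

[[spring [meadow mule]] [[equinox [lagoon hawk]] loom]]

Overall it is a kind of loom (specifically "equinox lagoon hawk loom"); the modifier is "spring meadow mule".
"spring meadow mule" → head "mule" (specifically "meadow mule"), modifier "spring".
"meadow mule" → head "mule", modifier "meadow".
"equinox lagoon hawk loom" → head "loom", modifier "equinox lagoon hawk".
"equinox lagoon hawk" → head "hawk" (specifically "lagoon hawk"), modifier "equinox".
"lagoon hawk" → head "hawk", modifier "lagoon".
Assembled: [[spring [meadow mule]] [[equinox [lagoon hawk]] loom]].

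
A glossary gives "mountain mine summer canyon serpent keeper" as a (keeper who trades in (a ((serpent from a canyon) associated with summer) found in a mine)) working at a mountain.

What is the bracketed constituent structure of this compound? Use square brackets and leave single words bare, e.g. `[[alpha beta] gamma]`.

[mountain [[mine [summer [canyon serpent]]] keeper]]

Whole compound: head "keeper" (specifically "mine summer canyon serpent keeper"), modifier "mountain".
Inside "mine summer canyon serpent keeper": head "keeper", modifier "mine summer canyon serpent".
Inside "mine summer canyon serpent": head "serpent" (specifically "summer canyon serpent"), modifier "mine".
Inside "summer canyon serpent": head "serpent" (specifically "canyon serpent"), modifier "summer".
Inside "canyon serpent": head "serpent", modifier "canyon".
Putting it together: [mountain [[mine [summer [canyon serpent]]] keeper]].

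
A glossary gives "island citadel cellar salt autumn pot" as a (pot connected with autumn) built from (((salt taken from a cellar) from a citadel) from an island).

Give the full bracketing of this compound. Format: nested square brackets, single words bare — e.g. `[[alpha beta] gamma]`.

The outermost head in the paraphrase is "pot" (specifically "autumn pot"), modified by "island citadel cellar salt".
"island citadel cellar salt" → head "salt" (specifically "citadel cellar salt"), modifier "island".
"citadel cellar salt" → head "salt" (specifically "cellar salt"), modifier "citadel".
"cellar salt" → head "salt", modifier "cellar".
"autumn pot" → head "pot", modifier "autumn".
Assembled: [[island [citadel [cellar salt]]] [autumn pot]].

[[island [citadel [cellar salt]]] [autumn pot]]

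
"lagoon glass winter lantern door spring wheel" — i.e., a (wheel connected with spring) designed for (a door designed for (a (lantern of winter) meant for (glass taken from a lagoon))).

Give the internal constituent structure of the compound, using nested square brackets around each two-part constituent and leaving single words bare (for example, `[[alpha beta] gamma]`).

[[[[lagoon glass] [winter lantern]] door] [spring wheel]]

Overall it is a kind of wheel (specifically "spring wheel"); the modifier is "lagoon glass winter lantern door".
"lagoon glass winter lantern door" → head "door", modifier "lagoon glass winter lantern".
"lagoon glass winter lantern" → head "lantern" (specifically "winter lantern"), modifier "lagoon glass".
"lagoon glass" → head "glass", modifier "lagoon".
"winter lantern" → head "lantern", modifier "winter".
"spring wheel" → head "wheel", modifier "spring".
Putting it together: [[[[lagoon glass] [winter lantern]] door] [spring wheel]].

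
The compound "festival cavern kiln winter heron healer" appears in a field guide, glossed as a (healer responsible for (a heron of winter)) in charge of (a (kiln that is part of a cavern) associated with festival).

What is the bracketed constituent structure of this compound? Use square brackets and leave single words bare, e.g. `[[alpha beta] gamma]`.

Whole compound: head "healer" (specifically "winter heron healer"), modifier "festival cavern kiln".
"festival cavern kiln" → head "kiln" (specifically "cavern kiln"), modifier "festival".
"cavern kiln" → head "kiln", modifier "cavern".
"winter heron healer" → head "healer", modifier "winter heron".
"winter heron" → head "heron", modifier "winter".
So the structure is [[festival [cavern kiln]] [[winter heron] healer]].

[[festival [cavern kiln]] [[winter heron] healer]]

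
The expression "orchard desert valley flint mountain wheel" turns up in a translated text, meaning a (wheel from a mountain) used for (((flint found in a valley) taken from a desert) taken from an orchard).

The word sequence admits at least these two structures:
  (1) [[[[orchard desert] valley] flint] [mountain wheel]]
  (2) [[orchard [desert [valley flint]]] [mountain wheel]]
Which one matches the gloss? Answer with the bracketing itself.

The paraphrase's head is the "wheel" part ("mountain wheel"); its modifier is "orchard desert valley flint".
That top-level split, carried through the inner groups, gives [[orchard [desert [valley flint]]] [mountain wheel]].

[[orchard [desert [valley flint]]] [mountain wheel]]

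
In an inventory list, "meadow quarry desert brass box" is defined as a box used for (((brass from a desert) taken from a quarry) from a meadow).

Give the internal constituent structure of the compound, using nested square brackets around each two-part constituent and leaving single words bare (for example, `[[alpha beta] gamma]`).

The outermost head in the paraphrase is "box", modified by "meadow quarry desert brass".
Within "meadow quarry desert brass", the head is "brass" (specifically "quarry desert brass") and the modifier is "meadow".
Within "quarry desert brass", the head is "brass" (specifically "desert brass") and the modifier is "quarry".
Within "desert brass", the head is "brass" and the modifier is "desert".
So the structure is [[meadow [quarry [desert brass]]] box].

[[meadow [quarry [desert brass]]] box]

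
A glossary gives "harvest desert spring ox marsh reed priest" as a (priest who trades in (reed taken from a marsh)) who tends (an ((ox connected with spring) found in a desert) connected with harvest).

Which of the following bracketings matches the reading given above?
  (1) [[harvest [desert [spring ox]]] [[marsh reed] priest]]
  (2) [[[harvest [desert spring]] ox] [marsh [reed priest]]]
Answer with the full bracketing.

[[harvest [desert [spring ox]]] [[marsh reed] priest]]

The paraphrase's head is the "priest" part ("marsh reed priest"); its modifier is "harvest desert spring ox".
That top-level split, carried through the inner groups, gives [[harvest [desert [spring ox]]] [[marsh reed] priest]].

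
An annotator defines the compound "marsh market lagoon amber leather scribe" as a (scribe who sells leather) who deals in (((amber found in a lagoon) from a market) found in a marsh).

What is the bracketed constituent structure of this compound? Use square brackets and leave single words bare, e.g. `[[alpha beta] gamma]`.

[[marsh [market [lagoon amber]]] [leather scribe]]

Overall it is a kind of scribe (specifically "leather scribe"); the modifier is "marsh market lagoon amber".
Inside "marsh market lagoon amber": head "amber" (specifically "market lagoon amber"), modifier "marsh".
Inside "market lagoon amber": head "amber" (specifically "lagoon amber"), modifier "market".
Inside "lagoon amber": head "amber", modifier "lagoon".
Inside "leather scribe": head "scribe", modifier "leather".
Putting it together: [[marsh [market [lagoon amber]]] [leather scribe]].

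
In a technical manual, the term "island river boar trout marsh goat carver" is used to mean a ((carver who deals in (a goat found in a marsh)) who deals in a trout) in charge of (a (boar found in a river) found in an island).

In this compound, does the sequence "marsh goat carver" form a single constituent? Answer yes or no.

yes

The paraphrase groups the words so that "marsh goat carver" is one unit: it corresponds to a single parenthesized sub-phrase.
The full structure is [[island [river boar]] [trout [[marsh goat] carver]]], in which [marsh goat carver] is a constituent.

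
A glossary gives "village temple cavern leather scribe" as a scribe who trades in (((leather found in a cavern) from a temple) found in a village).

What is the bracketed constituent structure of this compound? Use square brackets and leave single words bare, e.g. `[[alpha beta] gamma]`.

The outermost head in the paraphrase is "scribe", modified by "village temple cavern leather".
"village temple cavern leather" → head "leather" (specifically "temple cavern leather"), modifier "village".
"temple cavern leather" → head "leather" (specifically "cavern leather"), modifier "temple".
"cavern leather" → head "leather", modifier "cavern".
So the structure is [[village [temple [cavern leather]]] scribe].

[[village [temple [cavern leather]]] scribe]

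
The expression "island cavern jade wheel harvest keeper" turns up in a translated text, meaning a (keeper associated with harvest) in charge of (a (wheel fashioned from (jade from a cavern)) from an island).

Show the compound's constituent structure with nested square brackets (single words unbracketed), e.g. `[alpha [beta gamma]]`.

[[island [[cavern jade] wheel]] [harvest keeper]]

Overall it is a kind of keeper (specifically "harvest keeper"); the modifier is "island cavern jade wheel".
Inside "island cavern jade wheel": head "wheel" (specifically "cavern jade wheel"), modifier "island".
Inside "cavern jade wheel": head "wheel", modifier "cavern jade".
Inside "cavern jade": head "jade", modifier "cavern".
Inside "harvest keeper": head "keeper", modifier "harvest".
Putting it together: [[island [[cavern jade] wheel]] [harvest keeper]].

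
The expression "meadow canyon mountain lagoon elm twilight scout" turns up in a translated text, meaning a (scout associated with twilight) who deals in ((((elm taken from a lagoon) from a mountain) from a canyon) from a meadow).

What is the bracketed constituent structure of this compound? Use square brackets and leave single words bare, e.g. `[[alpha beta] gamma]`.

[[meadow [canyon [mountain [lagoon elm]]]] [twilight scout]]

Whole compound: head "scout" (specifically "twilight scout"), modifier "meadow canyon mountain lagoon elm".
Inside "meadow canyon mountain lagoon elm": head "elm" (specifically "canyon mountain lagoon elm"), modifier "meadow".
Inside "canyon mountain lagoon elm": head "elm" (specifically "mountain lagoon elm"), modifier "canyon".
Inside "mountain lagoon elm": head "elm" (specifically "lagoon elm"), modifier "mountain".
Inside "lagoon elm": head "elm", modifier "lagoon".
Inside "twilight scout": head "scout", modifier "twilight".
Assembled: [[meadow [canyon [mountain [lagoon elm]]]] [twilight scout]].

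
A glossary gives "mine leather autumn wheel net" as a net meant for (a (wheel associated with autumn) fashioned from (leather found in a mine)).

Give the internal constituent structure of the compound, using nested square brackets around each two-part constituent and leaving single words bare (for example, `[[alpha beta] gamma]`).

At the top level: head "net"; modifier "mine leather autumn wheel".
"mine leather autumn wheel" → head "wheel" (specifically "autumn wheel"), modifier "mine leather".
"mine leather" → head "leather", modifier "mine".
"autumn wheel" → head "wheel", modifier "autumn".
So the structure is [[[mine leather] [autumn wheel]] net].

[[[mine leather] [autumn wheel]] net]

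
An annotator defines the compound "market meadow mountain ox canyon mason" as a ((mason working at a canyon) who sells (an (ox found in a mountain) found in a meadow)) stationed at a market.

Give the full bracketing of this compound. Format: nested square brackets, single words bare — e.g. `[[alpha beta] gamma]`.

[market [[meadow [mountain ox]] [canyon mason]]]

Whole compound: head "mason" (specifically "meadow mountain ox canyon mason"), modifier "market".
Inside "meadow mountain ox canyon mason": head "mason" (specifically "canyon mason"), modifier "meadow mountain ox".
Inside "meadow mountain ox": head "ox" (specifically "mountain ox"), modifier "meadow".
Inside "mountain ox": head "ox", modifier "mountain".
Inside "canyon mason": head "mason", modifier "canyon".
So the structure is [market [[meadow [mountain ox]] [canyon mason]]].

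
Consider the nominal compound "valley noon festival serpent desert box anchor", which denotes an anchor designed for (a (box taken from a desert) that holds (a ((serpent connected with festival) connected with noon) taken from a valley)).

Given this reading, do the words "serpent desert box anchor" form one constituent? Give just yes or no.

no

The top-level split is [valley noon festival serpent desert box] [anchor]; the full structure is [[[valley [noon [festival serpent]]] [desert box]] anchor].
"serpent desert box anchor" straddles a constituent boundary, so it is not a single unit.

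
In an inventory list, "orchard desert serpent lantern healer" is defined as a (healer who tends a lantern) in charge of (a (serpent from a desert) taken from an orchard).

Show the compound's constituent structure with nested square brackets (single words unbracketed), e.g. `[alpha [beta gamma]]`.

[[orchard [desert serpent]] [lantern healer]]

At the top level: head "healer" (specifically "lantern healer"); modifier "orchard desert serpent".
"orchard desert serpent" → head "serpent" (specifically "desert serpent"), modifier "orchard".
"desert serpent" → head "serpent", modifier "desert".
"lantern healer" → head "healer", modifier "lantern".
Assembled: [[orchard [desert serpent]] [lantern healer]].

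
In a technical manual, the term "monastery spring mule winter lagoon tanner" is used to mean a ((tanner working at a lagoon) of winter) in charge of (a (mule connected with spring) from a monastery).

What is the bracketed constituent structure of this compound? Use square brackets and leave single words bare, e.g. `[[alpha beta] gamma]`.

Overall it is a kind of tanner (specifically "winter lagoon tanner"); the modifier is "monastery spring mule".
Within "monastery spring mule", the head is "mule" (specifically "spring mule") and the modifier is "monastery".
Within "spring mule", the head is "mule" and the modifier is "spring".
Within "winter lagoon tanner", the head is "tanner" (specifically "lagoon tanner") and the modifier is "winter".
Within "lagoon tanner", the head is "tanner" and the modifier is "lagoon".
Assembled: [[monastery [spring mule]] [winter [lagoon tanner]]].

[[monastery [spring mule]] [winter [lagoon tanner]]]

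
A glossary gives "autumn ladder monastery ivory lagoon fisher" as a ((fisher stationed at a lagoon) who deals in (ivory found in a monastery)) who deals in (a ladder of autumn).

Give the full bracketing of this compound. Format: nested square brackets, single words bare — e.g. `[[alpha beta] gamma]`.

At the top level: head "fisher" (specifically "monastery ivory lagoon fisher"); modifier "autumn ladder".
Inside "autumn ladder": head "ladder", modifier "autumn".
Inside "monastery ivory lagoon fisher": head "fisher" (specifically "lagoon fisher"), modifier "monastery ivory".
Inside "monastery ivory": head "ivory", modifier "monastery".
Inside "lagoon fisher": head "fisher", modifier "lagoon".
Assembled: [[autumn ladder] [[monastery ivory] [lagoon fisher]]].

[[autumn ladder] [[monastery ivory] [lagoon fisher]]]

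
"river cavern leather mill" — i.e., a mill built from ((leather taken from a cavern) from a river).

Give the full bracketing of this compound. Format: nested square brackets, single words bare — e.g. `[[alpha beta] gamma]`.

Overall it is a kind of mill; the modifier is "river cavern leather".
Inside "river cavern leather": head "leather" (specifically "cavern leather"), modifier "river".
Inside "cavern leather": head "leather", modifier "cavern".
So the structure is [[river [cavern leather]] mill].

[[river [cavern leather]] mill]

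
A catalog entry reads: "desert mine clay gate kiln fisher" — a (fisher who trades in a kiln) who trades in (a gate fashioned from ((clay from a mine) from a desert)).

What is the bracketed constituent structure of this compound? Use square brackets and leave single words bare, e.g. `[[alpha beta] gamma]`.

At the top level: head "fisher" (specifically "kiln fisher"); modifier "desert mine clay gate".
"desert mine clay gate" → head "gate", modifier "desert mine clay".
"desert mine clay" → head "clay" (specifically "mine clay"), modifier "desert".
"mine clay" → head "clay", modifier "mine".
"kiln fisher" → head "fisher", modifier "kiln".
Putting it together: [[[desert [mine clay]] gate] [kiln fisher]].

[[[desert [mine clay]] gate] [kiln fisher]]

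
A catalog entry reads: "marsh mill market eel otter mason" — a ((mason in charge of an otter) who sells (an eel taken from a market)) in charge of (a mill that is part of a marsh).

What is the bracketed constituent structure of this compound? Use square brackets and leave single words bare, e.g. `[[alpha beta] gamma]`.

Whole compound: head "mason" (specifically "market eel otter mason"), modifier "marsh mill".
Inside "marsh mill": head "mill", modifier "marsh".
Inside "market eel otter mason": head "mason" (specifically "otter mason"), modifier "market eel".
Inside "market eel": head "eel", modifier "market".
Inside "otter mason": head "mason", modifier "otter".
Assembled: [[marsh mill] [[market eel] [otter mason]]].

[[marsh mill] [[market eel] [otter mason]]]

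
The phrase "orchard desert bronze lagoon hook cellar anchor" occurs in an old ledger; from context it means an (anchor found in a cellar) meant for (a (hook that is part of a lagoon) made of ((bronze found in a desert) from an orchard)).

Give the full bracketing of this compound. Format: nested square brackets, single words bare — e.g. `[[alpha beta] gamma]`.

Whole compound: head "anchor" (specifically "cellar anchor"), modifier "orchard desert bronze lagoon hook".
"orchard desert bronze lagoon hook" → head "hook" (specifically "lagoon hook"), modifier "orchard desert bronze".
"orchard desert bronze" → head "bronze" (specifically "desert bronze"), modifier "orchard".
"desert bronze" → head "bronze", modifier "desert".
"lagoon hook" → head "hook", modifier "lagoon".
"cellar anchor" → head "anchor", modifier "cellar".
Putting it together: [[[orchard [desert bronze]] [lagoon hook]] [cellar anchor]].

[[[orchard [desert bronze]] [lagoon hook]] [cellar anchor]]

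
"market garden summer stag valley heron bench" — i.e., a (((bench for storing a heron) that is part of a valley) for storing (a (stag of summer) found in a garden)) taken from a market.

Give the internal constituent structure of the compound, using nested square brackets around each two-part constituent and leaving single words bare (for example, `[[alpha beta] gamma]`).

At the top level: head "bench" (specifically "garden summer stag valley heron bench"); modifier "market".
Inside "garden summer stag valley heron bench": head "bench" (specifically "valley heron bench"), modifier "garden summer stag".
Inside "garden summer stag": head "stag" (specifically "summer stag"), modifier "garden".
Inside "summer stag": head "stag", modifier "summer".
Inside "valley heron bench": head "bench" (specifically "heron bench"), modifier "valley".
Inside "heron bench": head "bench", modifier "heron".
So the structure is [market [[garden [summer stag]] [valley [heron bench]]]].

[market [[garden [summer stag]] [valley [heron bench]]]]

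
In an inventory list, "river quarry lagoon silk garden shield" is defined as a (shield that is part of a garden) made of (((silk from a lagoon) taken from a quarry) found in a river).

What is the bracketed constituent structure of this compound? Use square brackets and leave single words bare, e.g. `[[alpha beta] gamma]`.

Whole compound: head "shield" (specifically "garden shield"), modifier "river quarry lagoon silk".
Inside "river quarry lagoon silk": head "silk" (specifically "quarry lagoon silk"), modifier "river".
Inside "quarry lagoon silk": head "silk" (specifically "lagoon silk"), modifier "quarry".
Inside "lagoon silk": head "silk", modifier "lagoon".
Inside "garden shield": head "shield", modifier "garden".
So the structure is [[river [quarry [lagoon silk]]] [garden shield]].

[[river [quarry [lagoon silk]]] [garden shield]]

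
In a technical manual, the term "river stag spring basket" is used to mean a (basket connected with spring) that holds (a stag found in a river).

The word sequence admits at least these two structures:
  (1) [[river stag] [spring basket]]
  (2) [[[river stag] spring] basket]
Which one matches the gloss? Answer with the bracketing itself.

[[river stag] [spring basket]]

The paraphrase's head is the "basket" part ("spring basket"); its modifier is "river stag".
That top-level split, carried through the inner groups, gives [[river stag] [spring basket]].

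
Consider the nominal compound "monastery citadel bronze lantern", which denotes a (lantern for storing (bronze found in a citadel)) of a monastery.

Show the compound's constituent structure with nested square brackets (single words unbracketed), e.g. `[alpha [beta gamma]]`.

[monastery [[citadel bronze] lantern]]

Whole compound: head "lantern" (specifically "citadel bronze lantern"), modifier "monastery".
"citadel bronze lantern" → head "lantern", modifier "citadel bronze".
"citadel bronze" → head "bronze", modifier "citadel".
So the structure is [monastery [[citadel bronze] lantern]].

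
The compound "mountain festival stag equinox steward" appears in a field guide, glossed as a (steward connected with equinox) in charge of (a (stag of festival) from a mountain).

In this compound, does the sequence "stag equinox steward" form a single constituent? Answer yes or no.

no

The top-level split is [mountain festival stag] [equinox steward]; the full structure is [[mountain [festival stag]] [equinox steward]].
"stag equinox steward" straddles a constituent boundary, so it is not a single unit.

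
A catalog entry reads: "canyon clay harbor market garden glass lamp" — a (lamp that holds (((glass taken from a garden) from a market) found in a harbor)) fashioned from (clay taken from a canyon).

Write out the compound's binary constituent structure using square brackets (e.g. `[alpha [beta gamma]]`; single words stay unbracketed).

At the top level: head "lamp" (specifically "harbor market garden glass lamp"); modifier "canyon clay".
"canyon clay" → head "clay", modifier "canyon".
"harbor market garden glass lamp" → head "lamp", modifier "harbor market garden glass".
"harbor market garden glass" → head "glass" (specifically "market garden glass"), modifier "harbor".
"market garden glass" → head "glass" (specifically "garden glass"), modifier "market".
"garden glass" → head "glass", modifier "garden".
So the structure is [[canyon clay] [[harbor [market [garden glass]]] lamp]].

[[canyon clay] [[harbor [market [garden glass]]] lamp]]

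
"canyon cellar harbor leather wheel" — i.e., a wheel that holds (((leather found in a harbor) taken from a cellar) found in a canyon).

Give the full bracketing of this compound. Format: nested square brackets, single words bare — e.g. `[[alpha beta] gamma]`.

[[canyon [cellar [harbor leather]]] wheel]

At the top level: head "wheel"; modifier "canyon cellar harbor leather".
Within "canyon cellar harbor leather", the head is "leather" (specifically "cellar harbor leather") and the modifier is "canyon".
Within "cellar harbor leather", the head is "leather" (specifically "harbor leather") and the modifier is "cellar".
Within "harbor leather", the head is "leather" and the modifier is "harbor".
Putting it together: [[canyon [cellar [harbor leather]]] wheel].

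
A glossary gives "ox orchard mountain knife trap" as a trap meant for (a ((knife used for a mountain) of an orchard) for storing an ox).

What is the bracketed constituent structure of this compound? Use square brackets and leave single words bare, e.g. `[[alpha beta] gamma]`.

Whole compound: head "trap", modifier "ox orchard mountain knife".
"ox orchard mountain knife" → head "knife" (specifically "orchard mountain knife"), modifier "ox".
"orchard mountain knife" → head "knife" (specifically "mountain knife"), modifier "orchard".
"mountain knife" → head "knife", modifier "mountain".
Assembled: [[ox [orchard [mountain knife]]] trap].

[[ox [orchard [mountain knife]]] trap]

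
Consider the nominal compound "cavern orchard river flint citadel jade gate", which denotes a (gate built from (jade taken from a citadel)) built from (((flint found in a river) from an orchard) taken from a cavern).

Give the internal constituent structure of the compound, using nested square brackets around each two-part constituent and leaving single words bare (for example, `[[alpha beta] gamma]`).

Overall it is a kind of gate (specifically "citadel jade gate"); the modifier is "cavern orchard river flint".
Inside "cavern orchard river flint": head "flint" (specifically "orchard river flint"), modifier "cavern".
Inside "orchard river flint": head "flint" (specifically "river flint"), modifier "orchard".
Inside "river flint": head "flint", modifier "river".
Inside "citadel jade gate": head "gate", modifier "citadel jade".
Inside "citadel jade": head "jade", modifier "citadel".
Putting it together: [[cavern [orchard [river flint]]] [[citadel jade] gate]].

[[cavern [orchard [river flint]]] [[citadel jade] gate]]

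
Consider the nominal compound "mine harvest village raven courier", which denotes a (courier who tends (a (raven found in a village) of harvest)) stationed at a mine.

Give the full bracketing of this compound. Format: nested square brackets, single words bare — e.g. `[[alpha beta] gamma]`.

Overall it is a kind of courier (specifically "harvest village raven courier"); the modifier is "mine".
Within "harvest village raven courier", the head is "courier" and the modifier is "harvest village raven".
Within "harvest village raven", the head is "raven" (specifically "village raven") and the modifier is "harvest".
Within "village raven", the head is "raven" and the modifier is "village".
Putting it together: [mine [[harvest [village raven]] courier]].

[mine [[harvest [village raven]] courier]]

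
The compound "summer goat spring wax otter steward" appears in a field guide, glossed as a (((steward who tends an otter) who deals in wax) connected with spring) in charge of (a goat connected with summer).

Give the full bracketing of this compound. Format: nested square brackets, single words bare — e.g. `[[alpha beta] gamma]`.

Whole compound: head "steward" (specifically "spring wax otter steward"), modifier "summer goat".
"summer goat" → head "goat", modifier "summer".
"spring wax otter steward" → head "steward" (specifically "wax otter steward"), modifier "spring".
"wax otter steward" → head "steward" (specifically "otter steward"), modifier "wax".
"otter steward" → head "steward", modifier "otter".
Assembled: [[summer goat] [spring [wax [otter steward]]]].

[[summer goat] [spring [wax [otter steward]]]]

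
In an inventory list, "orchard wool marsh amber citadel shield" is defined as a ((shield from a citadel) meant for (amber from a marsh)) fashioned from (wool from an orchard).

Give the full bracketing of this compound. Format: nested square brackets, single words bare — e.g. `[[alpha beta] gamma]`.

Whole compound: head "shield" (specifically "marsh amber citadel shield"), modifier "orchard wool".
Inside "orchard wool": head "wool", modifier "orchard".
Inside "marsh amber citadel shield": head "shield" (specifically "citadel shield"), modifier "marsh amber".
Inside "marsh amber": head "amber", modifier "marsh".
Inside "citadel shield": head "shield", modifier "citadel".
So the structure is [[orchard wool] [[marsh amber] [citadel shield]]].

[[orchard wool] [[marsh amber] [citadel shield]]]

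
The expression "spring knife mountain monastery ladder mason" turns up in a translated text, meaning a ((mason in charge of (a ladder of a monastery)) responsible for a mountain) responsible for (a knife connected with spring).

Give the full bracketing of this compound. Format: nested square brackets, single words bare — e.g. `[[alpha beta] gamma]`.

Overall it is a kind of mason (specifically "mountain monastery ladder mason"); the modifier is "spring knife".
"spring knife" → head "knife", modifier "spring".
"mountain monastery ladder mason" → head "mason" (specifically "monastery ladder mason"), modifier "mountain".
"monastery ladder mason" → head "mason", modifier "monastery ladder".
"monastery ladder" → head "ladder", modifier "monastery".
Putting it together: [[spring knife] [mountain [[monastery ladder] mason]]].

[[spring knife] [mountain [[monastery ladder] mason]]]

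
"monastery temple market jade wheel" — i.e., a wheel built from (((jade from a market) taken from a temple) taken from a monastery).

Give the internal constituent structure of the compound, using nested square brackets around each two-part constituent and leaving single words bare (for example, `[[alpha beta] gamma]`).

[[monastery [temple [market jade]]] wheel]

The outermost head in the paraphrase is "wheel", modified by "monastery temple market jade".
Within "monastery temple market jade", the head is "jade" (specifically "temple market jade") and the modifier is "monastery".
Within "temple market jade", the head is "jade" (specifically "market jade") and the modifier is "temple".
Within "market jade", the head is "jade" and the modifier is "market".
Assembled: [[monastery [temple [market jade]]] wheel].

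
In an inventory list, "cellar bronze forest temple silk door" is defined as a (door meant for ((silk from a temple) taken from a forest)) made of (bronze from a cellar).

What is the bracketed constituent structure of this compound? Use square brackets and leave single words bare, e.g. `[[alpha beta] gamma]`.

[[cellar bronze] [[forest [temple silk]] door]]

The outermost head in the paraphrase is "door" (specifically "forest temple silk door"), modified by "cellar bronze".
Inside "cellar bronze": head "bronze", modifier "cellar".
Inside "forest temple silk door": head "door", modifier "forest temple silk".
Inside "forest temple silk": head "silk" (specifically "temple silk"), modifier "forest".
Inside "temple silk": head "silk", modifier "temple".
Putting it together: [[cellar bronze] [[forest [temple silk]] door]].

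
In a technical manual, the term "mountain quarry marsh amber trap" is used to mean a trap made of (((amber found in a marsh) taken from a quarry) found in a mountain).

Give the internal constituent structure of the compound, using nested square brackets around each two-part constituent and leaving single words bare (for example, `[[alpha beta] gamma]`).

The outermost head in the paraphrase is "trap", modified by "mountain quarry marsh amber".
Within "mountain quarry marsh amber", the head is "amber" (specifically "quarry marsh amber") and the modifier is "mountain".
Within "quarry marsh amber", the head is "amber" (specifically "marsh amber") and the modifier is "quarry".
Within "marsh amber", the head is "amber" and the modifier is "marsh".
Putting it together: [[mountain [quarry [marsh amber]]] trap].

[[mountain [quarry [marsh amber]]] trap]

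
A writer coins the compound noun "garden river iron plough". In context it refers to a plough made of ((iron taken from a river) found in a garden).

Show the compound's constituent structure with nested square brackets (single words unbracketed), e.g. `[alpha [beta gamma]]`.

[[garden [river iron]] plough]

Whole compound: head "plough", modifier "garden river iron".
Inside "garden river iron": head "iron" (specifically "river iron"), modifier "garden".
Inside "river iron": head "iron", modifier "river".
Putting it together: [[garden [river iron]] plough].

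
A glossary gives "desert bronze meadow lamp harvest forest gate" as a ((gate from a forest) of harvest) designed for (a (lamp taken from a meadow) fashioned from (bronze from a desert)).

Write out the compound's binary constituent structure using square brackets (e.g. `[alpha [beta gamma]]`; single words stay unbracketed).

Whole compound: head "gate" (specifically "harvest forest gate"), modifier "desert bronze meadow lamp".
Inside "desert bronze meadow lamp": head "lamp" (specifically "meadow lamp"), modifier "desert bronze".
Inside "desert bronze": head "bronze", modifier "desert".
Inside "meadow lamp": head "lamp", modifier "meadow".
Inside "harvest forest gate": head "gate" (specifically "forest gate"), modifier "harvest".
Inside "forest gate": head "gate", modifier "forest".
Assembled: [[[desert bronze] [meadow lamp]] [harvest [forest gate]]].

[[[desert bronze] [meadow lamp]] [harvest [forest gate]]]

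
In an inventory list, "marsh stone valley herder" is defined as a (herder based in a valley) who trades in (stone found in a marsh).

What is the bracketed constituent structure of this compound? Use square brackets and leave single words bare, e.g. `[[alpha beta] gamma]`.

The outermost head in the paraphrase is "herder" (specifically "valley herder"), modified by "marsh stone".
Inside "marsh stone": head "stone", modifier "marsh".
Inside "valley herder": head "herder", modifier "valley".
Putting it together: [[marsh stone] [valley herder]].

[[marsh stone] [valley herder]]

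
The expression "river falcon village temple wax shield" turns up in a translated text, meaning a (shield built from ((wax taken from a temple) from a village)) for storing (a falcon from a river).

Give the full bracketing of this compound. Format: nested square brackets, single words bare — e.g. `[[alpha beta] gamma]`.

Overall it is a kind of shield (specifically "village temple wax shield"); the modifier is "river falcon".
Inside "river falcon": head "falcon", modifier "river".
Inside "village temple wax shield": head "shield", modifier "village temple wax".
Inside "village temple wax": head "wax" (specifically "temple wax"), modifier "village".
Inside "temple wax": head "wax", modifier "temple".
So the structure is [[river falcon] [[village [temple wax]] shield]].

[[river falcon] [[village [temple wax]] shield]]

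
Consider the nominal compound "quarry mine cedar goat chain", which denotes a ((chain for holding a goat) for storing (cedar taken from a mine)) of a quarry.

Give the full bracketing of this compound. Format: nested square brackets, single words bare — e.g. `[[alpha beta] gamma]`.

[quarry [[mine cedar] [goat chain]]]

The outermost head in the paraphrase is "chain" (specifically "mine cedar goat chain"), modified by "quarry".
"mine cedar goat chain" → head "chain" (specifically "goat chain"), modifier "mine cedar".
"mine cedar" → head "cedar", modifier "mine".
"goat chain" → head "chain", modifier "goat".
So the structure is [quarry [[mine cedar] [goat chain]]].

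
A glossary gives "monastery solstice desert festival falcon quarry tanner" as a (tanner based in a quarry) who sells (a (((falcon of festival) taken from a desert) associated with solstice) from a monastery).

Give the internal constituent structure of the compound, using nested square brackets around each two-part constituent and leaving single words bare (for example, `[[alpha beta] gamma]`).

At the top level: head "tanner" (specifically "quarry tanner"); modifier "monastery solstice desert festival falcon".
Within "monastery solstice desert festival falcon", the head is "falcon" (specifically "solstice desert festival falcon") and the modifier is "monastery".
Within "solstice desert festival falcon", the head is "falcon" (specifically "desert festival falcon") and the modifier is "solstice".
Within "desert festival falcon", the head is "falcon" (specifically "festival falcon") and the modifier is "desert".
Within "festival falcon", the head is "falcon" and the modifier is "festival".
Within "quarry tanner", the head is "tanner" and the modifier is "quarry".
Putting it together: [[monastery [solstice [desert [festival falcon]]]] [quarry tanner]].

[[monastery [solstice [desert [festival falcon]]]] [quarry tanner]]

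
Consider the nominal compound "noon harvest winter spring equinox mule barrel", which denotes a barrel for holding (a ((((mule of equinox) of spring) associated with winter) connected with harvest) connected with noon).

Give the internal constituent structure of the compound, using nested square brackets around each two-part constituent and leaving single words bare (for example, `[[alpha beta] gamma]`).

[[noon [harvest [winter [spring [equinox mule]]]]] barrel]

At the top level: head "barrel"; modifier "noon harvest winter spring equinox mule".
Inside "noon harvest winter spring equinox mule": head "mule" (specifically "harvest winter spring equinox mule"), modifier "noon".
Inside "harvest winter spring equinox mule": head "mule" (specifically "winter spring equinox mule"), modifier "harvest".
Inside "winter spring equinox mule": head "mule" (specifically "spring equinox mule"), modifier "winter".
Inside "spring equinox mule": head "mule" (specifically "equinox mule"), modifier "spring".
Inside "equinox mule": head "mule", modifier "equinox".
So the structure is [[noon [harvest [winter [spring [equinox mule]]]]] barrel].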